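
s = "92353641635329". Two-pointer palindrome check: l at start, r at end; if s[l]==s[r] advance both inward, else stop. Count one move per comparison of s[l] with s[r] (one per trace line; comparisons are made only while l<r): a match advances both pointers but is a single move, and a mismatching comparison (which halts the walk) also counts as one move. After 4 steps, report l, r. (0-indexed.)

l=4, r=9

[0,13] '9'=='9' → l++,r--
[1,12] '2'=='2' → l++,r--
[2,11] '3'=='3' → l++,r--
[3,10] '5'=='5' → l++,r--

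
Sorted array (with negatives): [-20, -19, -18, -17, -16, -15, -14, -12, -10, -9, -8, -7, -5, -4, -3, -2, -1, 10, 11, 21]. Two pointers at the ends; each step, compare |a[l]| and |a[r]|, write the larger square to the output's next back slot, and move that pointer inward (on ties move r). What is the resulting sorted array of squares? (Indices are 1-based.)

[1, 4, 9, 16, 25, 49, 64, 81, 100, 100, 121, 144, 196, 225, 256, 289, 324, 361, 400, 441]

[1,20] |-20|<=|21| out[20]=441 → r--
[1,19] |-20|>|11| out[19]=400 → l++
[2,19] |-19|>|11| out[18]=361 → l++
[3,19] |-18|>|11| out[17]=324 → l++
[4,19] |-17|>|11| out[16]=289 → l++
[5,19] |-16|>|11| out[15]=256 → l++
[6,19] |-15|>|11| out[14]=225 → l++
[7,19] |-14|>|11| out[13]=196 → l++
[8,19] |-12|>|11| out[12]=144 → l++
[9,19] |-10|<=|11| out[11]=121 → r--
[9,18] |-10|<=|10| out[10]=100 → r--
[9,17] |-10|>|-1| out[9]=100 → l++
[10,17] |-9|>|-1| out[8]=81 → l++
[11,17] |-8|>|-1| out[7]=64 → l++
[12,17] |-7|>|-1| out[6]=49 → l++
[13,17] |-5|>|-1| out[5]=25 → l++
[14,17] |-4|>|-1| out[4]=16 → l++
[15,17] |-3|>|-1| out[3]=9 → l++
[16,17] |-2|>|-1| out[2]=4 → l++
[17,17] |-1|<=|-1| out[1]=1 → r--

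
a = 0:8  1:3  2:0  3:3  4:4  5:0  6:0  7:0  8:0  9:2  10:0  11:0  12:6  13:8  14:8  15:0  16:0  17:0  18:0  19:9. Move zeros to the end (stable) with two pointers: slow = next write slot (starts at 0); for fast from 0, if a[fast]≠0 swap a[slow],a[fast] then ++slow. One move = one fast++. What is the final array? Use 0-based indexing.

[8, 3, 3, 4, 2, 6, 8, 8, 9, 0, 0, 0, 0, 0, 0, 0, 0, 0, 0, 0]

(s=0,f=0) a[fast]=8≠0 swap→a[0]=8 → slow++,fast++
(s=1,f=1) a[fast]=3≠0 swap→a[1]=3 → slow++,fast++
(s=2,f=2) a[fast]=0 → fast++
(s=2,f=3) a[fast]=3≠0 swap→a[2]=3 → slow++,fast++
(s=3,f=4) a[fast]=4≠0 swap→a[3]=4 → slow++,fast++
(s=4,f=5) a[fast]=0 → fast++
(s=4,f=6) a[fast]=0 → fast++
(s=4,f=7) a[fast]=0 → fast++
(s=4,f=8) a[fast]=0 → fast++
(s=4,f=9) a[fast]=2≠0 swap→a[4]=2 → slow++,fast++
(s=5,f=10) a[fast]=0 → fast++
(s=5,f=11) a[fast]=0 → fast++
(s=5,f=12) a[fast]=6≠0 swap→a[5]=6 → slow++,fast++
(s=6,f=13) a[fast]=8≠0 swap→a[6]=8 → slow++,fast++
(s=7,f=14) a[fast]=8≠0 swap→a[7]=8 → slow++,fast++
(s=8,f=15) a[fast]=0 → fast++
(s=8,f=16) a[fast]=0 → fast++
(s=8,f=17) a[fast]=0 → fast++
(s=8,f=18) a[fast]=0 → fast++
(s=8,f=19) a[fast]=9≠0 swap→a[8]=9 → slow++,fast++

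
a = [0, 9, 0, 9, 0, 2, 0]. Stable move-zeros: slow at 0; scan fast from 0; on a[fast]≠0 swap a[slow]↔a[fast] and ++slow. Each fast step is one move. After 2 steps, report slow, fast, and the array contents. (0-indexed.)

slow=1, fast=2, a=[9, 0, 0, 9, 0, 2, 0]

(s=0,f=0) a[fast]=0 → fast++
(s=0,f=1) a[fast]=9≠0 swap→a[0]=9 → slow++,fast++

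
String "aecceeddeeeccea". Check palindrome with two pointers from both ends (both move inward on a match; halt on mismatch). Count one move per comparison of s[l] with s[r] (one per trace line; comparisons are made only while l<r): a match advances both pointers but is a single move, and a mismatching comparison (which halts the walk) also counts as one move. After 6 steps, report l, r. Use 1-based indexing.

l=1 r=15: 'a'=='a', l++,r--
l=2 r=14: 'e'=='e', l++,r--
l=3 r=13: 'c'=='c', l++,r--
l=4 r=12: 'c'=='c', l++,r--
l=5 r=11: 'e'=='e', l++,r--
l=6 r=10: 'e'=='e', l++,r--

l=7, r=9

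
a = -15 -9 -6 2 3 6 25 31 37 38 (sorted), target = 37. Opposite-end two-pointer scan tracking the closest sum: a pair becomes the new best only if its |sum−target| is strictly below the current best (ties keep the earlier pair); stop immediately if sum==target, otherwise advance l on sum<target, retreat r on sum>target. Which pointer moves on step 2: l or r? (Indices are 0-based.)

l=0 r=9: -15+38=23 d=14 *, l++
l=1 r=9: -9+38=29 d=8 *, l++

l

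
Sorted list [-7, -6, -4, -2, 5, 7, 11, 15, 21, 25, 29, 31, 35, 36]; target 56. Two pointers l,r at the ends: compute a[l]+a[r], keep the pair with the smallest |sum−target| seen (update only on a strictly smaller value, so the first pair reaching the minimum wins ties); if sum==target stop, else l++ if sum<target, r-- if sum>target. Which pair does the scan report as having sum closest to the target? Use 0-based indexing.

pair (21, 35) with sum 56 (|Δ|=0)

[0,13] -7+36=29 d=27 * → l++
[1,13] -6+36=30 d=26 * → l++
[2,13] -4+36=32 d=24 * → l++
[3,13] -2+36=34 d=22 * → l++
[4,13] 5+36=41 d=15 * → l++
[5,13] 7+36=43 d=13 * → l++
[6,13] 11+36=47 d=9 * → l++
[7,13] 15+36=51 d=5 * → l++
[8,13] 21+36=57 d=1 * → r--
[8,12] 21+35=56 d=0 * → stop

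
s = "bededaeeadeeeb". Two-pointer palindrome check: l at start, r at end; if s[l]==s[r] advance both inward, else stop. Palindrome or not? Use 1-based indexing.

not a palindrome (mismatch at 3,12)

l=1 r=14: 'b'=='b', l++,r--
l=2 r=13: 'e'=='e', l++,r--
l=3 r=12: 'd'!='e', stop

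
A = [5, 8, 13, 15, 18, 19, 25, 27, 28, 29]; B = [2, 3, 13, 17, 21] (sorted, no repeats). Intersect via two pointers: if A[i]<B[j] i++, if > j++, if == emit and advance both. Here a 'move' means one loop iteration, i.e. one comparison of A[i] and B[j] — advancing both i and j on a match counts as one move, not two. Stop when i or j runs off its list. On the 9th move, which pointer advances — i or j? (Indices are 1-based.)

i=1 j=1: 5>2, j++
i=1 j=2: 5>3, j++
i=1 j=3: 5<13, i++
i=2 j=3: 8<13, i++
i=3 j=3: 13==13 emit, i++,j++
i=4 j=4: 15<17, i++
i=5 j=4: 18>17, j++
i=5 j=5: 18<21, i++
i=6 j=5: 19<21, i++

i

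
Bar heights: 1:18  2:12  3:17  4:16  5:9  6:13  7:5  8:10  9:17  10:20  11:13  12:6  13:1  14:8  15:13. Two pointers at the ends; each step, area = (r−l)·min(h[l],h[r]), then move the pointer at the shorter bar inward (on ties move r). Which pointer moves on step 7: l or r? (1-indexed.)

l=1 r=15: min(18,13)*14=182 best=182 *, r--
l=1 r=14: min(18,8)*13=104 best=182, r--
l=1 r=13: min(18,1)*12=12 best=182, r--
l=1 r=12: min(18,6)*11=66 best=182, r--
l=1 r=11: min(18,13)*10=130 best=182, r--
l=1 r=10: min(18,20)*9=162 best=182, l++
l=2 r=10: min(12,20)*8=96 best=182, l++

l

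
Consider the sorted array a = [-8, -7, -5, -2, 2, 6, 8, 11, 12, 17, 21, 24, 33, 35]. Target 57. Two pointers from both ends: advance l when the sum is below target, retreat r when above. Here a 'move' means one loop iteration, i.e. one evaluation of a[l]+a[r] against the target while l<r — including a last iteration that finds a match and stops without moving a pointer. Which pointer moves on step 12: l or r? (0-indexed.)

r

[0,13] -8+35=27 <57 → l++
[1,13] -7+35=28 <57 → l++
[2,13] -5+35=30 <57 → l++
[3,13] -2+35=33 <57 → l++
[4,13] 2+35=37 <57 → l++
[5,13] 6+35=41 <57 → l++
[6,13] 8+35=43 <57 → l++
[7,13] 11+35=46 <57 → l++
[8,13] 12+35=47 <57 → l++
[9,13] 17+35=52 <57 → l++
[10,13] 21+35=56 <57 → l++
[11,13] 24+35=59 >57 → r--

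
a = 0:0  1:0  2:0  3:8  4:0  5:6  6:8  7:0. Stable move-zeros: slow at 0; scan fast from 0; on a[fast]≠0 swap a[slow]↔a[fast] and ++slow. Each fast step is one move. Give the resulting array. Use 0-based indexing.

[8, 6, 8, 0, 0, 0, 0, 0]

slow=0 fast=0: a[fast]=0, fast++
slow=0 fast=1: a[fast]=0, fast++
slow=0 fast=2: a[fast]=0, fast++
slow=0 fast=3: a[fast]=8≠0 swap→a[0]=8, slow++,fast++
slow=1 fast=4: a[fast]=0, fast++
slow=1 fast=5: a[fast]=6≠0 swap→a[1]=6, slow++,fast++
slow=2 fast=6: a[fast]=8≠0 swap→a[2]=8, slow++,fast++
slow=3 fast=7: a[fast]=0, fast++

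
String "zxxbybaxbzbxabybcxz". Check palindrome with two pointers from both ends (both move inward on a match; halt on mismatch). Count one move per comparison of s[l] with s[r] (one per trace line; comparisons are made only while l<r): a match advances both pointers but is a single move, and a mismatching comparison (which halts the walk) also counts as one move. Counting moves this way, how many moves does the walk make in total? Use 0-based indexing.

[0,18] 'z'=='z' → l++,r--
[1,17] 'x'=='x' → l++,r--
[2,16] 'x'!='c' → stop

3 moves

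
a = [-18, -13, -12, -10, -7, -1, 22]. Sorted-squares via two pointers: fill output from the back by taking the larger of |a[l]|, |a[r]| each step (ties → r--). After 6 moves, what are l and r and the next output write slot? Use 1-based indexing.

l=6, r=6, next write slot=1

l=1 r=7: |-18|<=|22| out[7]=484, r--
l=1 r=6: |-18|>|-1| out[6]=324, l++
l=2 r=6: |-13|>|-1| out[5]=169, l++
l=3 r=6: |-12|>|-1| out[4]=144, l++
l=4 r=6: |-10|>|-1| out[3]=100, l++
l=5 r=6: |-7|>|-1| out[2]=49, l++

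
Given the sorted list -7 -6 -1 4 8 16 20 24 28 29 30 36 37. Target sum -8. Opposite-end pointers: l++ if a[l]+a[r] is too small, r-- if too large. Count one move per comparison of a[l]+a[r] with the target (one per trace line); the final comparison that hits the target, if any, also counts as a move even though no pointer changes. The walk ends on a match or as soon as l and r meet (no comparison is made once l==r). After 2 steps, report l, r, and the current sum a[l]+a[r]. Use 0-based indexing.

l=0 r=12: -7+37=30 >-8, r--
l=0 r=11: -7+36=29 >-8, r--

l=0, r=10, sum=23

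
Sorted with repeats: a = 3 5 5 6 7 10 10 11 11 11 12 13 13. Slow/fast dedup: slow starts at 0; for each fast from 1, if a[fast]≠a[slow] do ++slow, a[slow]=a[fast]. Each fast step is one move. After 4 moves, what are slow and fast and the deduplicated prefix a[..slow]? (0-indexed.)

(s=0,f=1) a[fast]=5≠a[slow]=3 write a[1]=5 → slow++,fast++
(s=1,f=2) a[fast]=5=a[slow] dup → fast++
(s=1,f=3) a[fast]=6≠a[slow]=5 write a[2]=6 → slow++,fast++
(s=2,f=4) a[fast]=7≠a[slow]=6 write a[3]=7 → slow++,fast++

slow=3, fast=5, prefix=[3, 5, 6, 7]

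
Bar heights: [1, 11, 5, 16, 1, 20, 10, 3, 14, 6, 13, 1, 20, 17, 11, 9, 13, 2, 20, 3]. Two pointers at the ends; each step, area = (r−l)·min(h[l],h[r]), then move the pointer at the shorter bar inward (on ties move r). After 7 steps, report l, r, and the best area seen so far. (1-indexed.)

l=6, r=18, best area=260

[1,20] min(1,3)*19=19 best=19 * → l++
[2,20] min(11,3)*18=54 best=54 * → r--
[2,19] min(11,20)*17=187 best=187 * → l++
[3,19] min(5,20)*16=80 best=187 → l++
[4,19] min(16,20)*15=240 best=240 * → l++
[5,19] min(1,20)*14=14 best=240 → l++
[6,19] min(20,20)*13=260 best=260 * → r--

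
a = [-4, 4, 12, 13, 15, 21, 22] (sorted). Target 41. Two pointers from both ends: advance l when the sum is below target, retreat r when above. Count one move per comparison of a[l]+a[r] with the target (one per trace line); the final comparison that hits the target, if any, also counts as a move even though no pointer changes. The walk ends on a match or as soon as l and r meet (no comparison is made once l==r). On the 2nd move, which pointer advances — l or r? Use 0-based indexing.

l=0 r=6: -4+22=18 <41, l++
l=1 r=6: 4+22=26 <41, l++

l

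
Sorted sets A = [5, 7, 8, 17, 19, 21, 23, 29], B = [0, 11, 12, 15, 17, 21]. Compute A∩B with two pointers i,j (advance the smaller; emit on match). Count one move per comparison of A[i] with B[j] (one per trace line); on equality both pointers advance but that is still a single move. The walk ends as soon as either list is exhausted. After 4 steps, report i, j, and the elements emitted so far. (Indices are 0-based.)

i=0 j=0: 5>0, j++
i=0 j=1: 5<11, i++
i=1 j=1: 7<11, i++
i=2 j=1: 8<11, i++

i=3, j=1, emitted=[]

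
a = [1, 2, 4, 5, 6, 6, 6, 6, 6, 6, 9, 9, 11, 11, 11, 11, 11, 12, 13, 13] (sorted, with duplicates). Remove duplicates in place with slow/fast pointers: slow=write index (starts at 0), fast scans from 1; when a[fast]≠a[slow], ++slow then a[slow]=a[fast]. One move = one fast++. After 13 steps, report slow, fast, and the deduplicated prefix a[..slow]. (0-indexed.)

slow=6, fast=14, prefix=[1, 2, 4, 5, 6, 9, 11]

slow=0 fast=1: a[fast]=2≠a[slow]=1 write a[1]=2, slow++,fast++
slow=1 fast=2: a[fast]=4≠a[slow]=2 write a[2]=4, slow++,fast++
slow=2 fast=3: a[fast]=5≠a[slow]=4 write a[3]=5, slow++,fast++
slow=3 fast=4: a[fast]=6≠a[slow]=5 write a[4]=6, slow++,fast++
slow=4 fast=5: a[fast]=6=a[slow] dup, fast++
slow=4 fast=6: a[fast]=6=a[slow] dup, fast++
slow=4 fast=7: a[fast]=6=a[slow] dup, fast++
slow=4 fast=8: a[fast]=6=a[slow] dup, fast++
slow=4 fast=9: a[fast]=6=a[slow] dup, fast++
slow=4 fast=10: a[fast]=9≠a[slow]=6 write a[5]=9, slow++,fast++
slow=5 fast=11: a[fast]=9=a[slow] dup, fast++
slow=5 fast=12: a[fast]=11≠a[slow]=9 write a[6]=11, slow++,fast++
slow=6 fast=13: a[fast]=11=a[slow] dup, fast++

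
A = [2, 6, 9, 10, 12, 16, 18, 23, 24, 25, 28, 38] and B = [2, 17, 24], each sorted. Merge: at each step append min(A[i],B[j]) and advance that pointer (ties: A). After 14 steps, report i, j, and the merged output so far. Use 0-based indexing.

i=11, j=3, merged so far=[2, 2, 6, 9, 10, 12, 16, 17, 18, 23, 24, 24, 25, 28]

i=0 j=0: A[i]=2<=B[j]=2 take 2, i++
i=1 j=0: A[i]=6>B[j]=2 take 2, j++
i=1 j=1: A[i]=6<=B[j]=17 take 6, i++
i=2 j=1: A[i]=9<=B[j]=17 take 9, i++
i=3 j=1: A[i]=10<=B[j]=17 take 10, i++
i=4 j=1: A[i]=12<=B[j]=17 take 12, i++
i=5 j=1: A[i]=16<=B[j]=17 take 16, i++
i=6 j=1: A[i]=18>B[j]=17 take 17, j++
i=6 j=2: A[i]=18<=B[j]=24 take 18, i++
i=7 j=2: A[i]=23<=B[j]=24 take 23, i++
i=8 j=2: A[i]=24<=B[j]=24 take 24, i++
i=9 j=2: A[i]=25>B[j]=24 take 24, j++
i=9 j=3: B done, take A[i]=25, i++
i=10 j=3: B done, take A[i]=28, i++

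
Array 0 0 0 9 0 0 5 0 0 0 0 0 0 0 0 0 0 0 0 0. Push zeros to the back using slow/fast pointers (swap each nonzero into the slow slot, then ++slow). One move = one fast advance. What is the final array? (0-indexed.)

slow=0 fast=0: a[fast]=0, fast++
slow=0 fast=1: a[fast]=0, fast++
slow=0 fast=2: a[fast]=0, fast++
slow=0 fast=3: a[fast]=9≠0 swap→a[0]=9, slow++,fast++
slow=1 fast=4: a[fast]=0, fast++
slow=1 fast=5: a[fast]=0, fast++
slow=1 fast=6: a[fast]=5≠0 swap→a[1]=5, slow++,fast++
slow=2 fast=7: a[fast]=0, fast++
slow=2 fast=8: a[fast]=0, fast++
slow=2 fast=9: a[fast]=0, fast++
slow=2 fast=10: a[fast]=0, fast++
slow=2 fast=11: a[fast]=0, fast++
slow=2 fast=12: a[fast]=0, fast++
slow=2 fast=13: a[fast]=0, fast++
slow=2 fast=14: a[fast]=0, fast++
slow=2 fast=15: a[fast]=0, fast++
slow=2 fast=16: a[fast]=0, fast++
slow=2 fast=17: a[fast]=0, fast++
slow=2 fast=18: a[fast]=0, fast++
slow=2 fast=19: a[fast]=0, fast++

[9, 5, 0, 0, 0, 0, 0, 0, 0, 0, 0, 0, 0, 0, 0, 0, 0, 0, 0, 0]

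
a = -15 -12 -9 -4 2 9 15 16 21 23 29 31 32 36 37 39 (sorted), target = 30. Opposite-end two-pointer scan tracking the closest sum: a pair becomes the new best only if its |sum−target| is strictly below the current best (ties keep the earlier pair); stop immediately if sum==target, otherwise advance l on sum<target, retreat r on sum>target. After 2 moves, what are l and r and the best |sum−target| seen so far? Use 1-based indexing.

l=1 r=16: -15+39=24 d=6 *, l++
l=2 r=16: -12+39=27 d=3 *, l++

l=3, r=16, best |Δ|=3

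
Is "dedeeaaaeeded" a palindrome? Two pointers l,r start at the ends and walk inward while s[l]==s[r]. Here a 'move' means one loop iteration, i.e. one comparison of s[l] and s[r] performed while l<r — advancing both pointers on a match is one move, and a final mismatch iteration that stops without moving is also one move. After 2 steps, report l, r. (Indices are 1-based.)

l=3, r=11

[1,13] 'd'=='d' → l++,r--
[2,12] 'e'=='e' → l++,r--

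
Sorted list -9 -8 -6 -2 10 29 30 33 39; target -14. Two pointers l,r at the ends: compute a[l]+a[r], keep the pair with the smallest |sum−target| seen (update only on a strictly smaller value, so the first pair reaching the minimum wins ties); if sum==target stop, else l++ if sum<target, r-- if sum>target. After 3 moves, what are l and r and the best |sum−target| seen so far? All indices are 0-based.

l=0, r=5, best |Δ|=35

[0,8] -9+39=30 d=44 * → r--
[0,7] -9+33=24 d=38 * → r--
[0,6] -9+30=21 d=35 * → r--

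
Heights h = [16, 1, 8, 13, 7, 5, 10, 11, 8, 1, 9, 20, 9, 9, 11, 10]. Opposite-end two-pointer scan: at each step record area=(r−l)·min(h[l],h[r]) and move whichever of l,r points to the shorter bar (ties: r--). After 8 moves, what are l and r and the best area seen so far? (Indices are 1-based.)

[1,16] min(16,10)*15=150 best=150 * → r--
[1,15] min(16,11)*14=154 best=154 * → r--
[1,14] min(16,9)*13=117 best=154 → r--
[1,13] min(16,9)*12=108 best=154 → r--
[1,12] min(16,20)*11=176 best=176 * → l++
[2,12] min(1,20)*10=10 best=176 → l++
[3,12] min(8,20)*9=72 best=176 → l++
[4,12] min(13,20)*8=104 best=176 → l++

l=5, r=12, best area=176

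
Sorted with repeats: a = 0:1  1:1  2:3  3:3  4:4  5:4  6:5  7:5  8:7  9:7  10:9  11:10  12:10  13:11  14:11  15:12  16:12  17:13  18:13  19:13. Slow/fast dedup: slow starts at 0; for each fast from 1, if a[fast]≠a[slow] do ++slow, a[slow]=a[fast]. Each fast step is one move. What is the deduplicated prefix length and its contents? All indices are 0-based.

length 10; prefix = [1, 3, 4, 5, 7, 9, 10, 11, 12, 13]

slow=0 fast=1: a[fast]=1=a[slow] dup, fast++
slow=0 fast=2: a[fast]=3≠a[slow]=1 write a[1]=3, slow++,fast++
slow=1 fast=3: a[fast]=3=a[slow] dup, fast++
slow=1 fast=4: a[fast]=4≠a[slow]=3 write a[2]=4, slow++,fast++
slow=2 fast=5: a[fast]=4=a[slow] dup, fast++
slow=2 fast=6: a[fast]=5≠a[slow]=4 write a[3]=5, slow++,fast++
slow=3 fast=7: a[fast]=5=a[slow] dup, fast++
slow=3 fast=8: a[fast]=7≠a[slow]=5 write a[4]=7, slow++,fast++
slow=4 fast=9: a[fast]=7=a[slow] dup, fast++
slow=4 fast=10: a[fast]=9≠a[slow]=7 write a[5]=9, slow++,fast++
slow=5 fast=11: a[fast]=10≠a[slow]=9 write a[6]=10, slow++,fast++
slow=6 fast=12: a[fast]=10=a[slow] dup, fast++
slow=6 fast=13: a[fast]=11≠a[slow]=10 write a[7]=11, slow++,fast++
slow=7 fast=14: a[fast]=11=a[slow] dup, fast++
slow=7 fast=15: a[fast]=12≠a[slow]=11 write a[8]=12, slow++,fast++
slow=8 fast=16: a[fast]=12=a[slow] dup, fast++
slow=8 fast=17: a[fast]=13≠a[slow]=12 write a[9]=13, slow++,fast++
slow=9 fast=18: a[fast]=13=a[slow] dup, fast++
slow=9 fast=19: a[fast]=13=a[slow] dup, fast++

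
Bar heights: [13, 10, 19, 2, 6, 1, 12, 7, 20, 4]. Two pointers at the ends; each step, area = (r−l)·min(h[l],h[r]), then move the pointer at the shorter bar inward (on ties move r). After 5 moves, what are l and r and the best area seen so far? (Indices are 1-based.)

[1,10] min(13,4)*9=36 best=36 * → r--
[1,9] min(13,20)*8=104 best=104 * → l++
[2,9] min(10,20)*7=70 best=104 → l++
[3,9] min(19,20)*6=114 best=114 * → l++
[4,9] min(2,20)*5=10 best=114 → l++

l=5, r=9, best area=114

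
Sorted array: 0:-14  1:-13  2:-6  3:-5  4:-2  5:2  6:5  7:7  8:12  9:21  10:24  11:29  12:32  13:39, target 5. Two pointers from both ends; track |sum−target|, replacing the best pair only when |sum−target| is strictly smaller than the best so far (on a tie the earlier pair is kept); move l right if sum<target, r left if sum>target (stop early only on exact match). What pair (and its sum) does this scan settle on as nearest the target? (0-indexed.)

pair (-2, 7) with sum 5 (|Δ|=0)

[0,13] -14+39=25 d=20 * → r--
[0,12] -14+32=18 d=13 * → r--
[0,11] -14+29=15 d=10 * → r--
[0,10] -14+24=10 d=5 * → r--
[0,9] -14+21=7 d=2 * → r--
[0,8] -14+12=-2 d=7 → l++
[1,8] -13+12=-1 d=6 → l++
[2,8] -6+12=6 d=1 * → r--
[2,7] -6+7=1 d=4 → l++
[3,7] -5+7=2 d=3 → l++
[4,7] -2+7=5 d=0 * → stop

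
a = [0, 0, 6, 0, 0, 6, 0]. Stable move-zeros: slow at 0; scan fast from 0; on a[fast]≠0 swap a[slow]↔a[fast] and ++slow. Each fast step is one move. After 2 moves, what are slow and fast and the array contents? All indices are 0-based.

(s=0,f=0) a[fast]=0 → fast++
(s=0,f=1) a[fast]=0 → fast++

slow=0, fast=2, a=[0, 0, 6, 0, 0, 6, 0]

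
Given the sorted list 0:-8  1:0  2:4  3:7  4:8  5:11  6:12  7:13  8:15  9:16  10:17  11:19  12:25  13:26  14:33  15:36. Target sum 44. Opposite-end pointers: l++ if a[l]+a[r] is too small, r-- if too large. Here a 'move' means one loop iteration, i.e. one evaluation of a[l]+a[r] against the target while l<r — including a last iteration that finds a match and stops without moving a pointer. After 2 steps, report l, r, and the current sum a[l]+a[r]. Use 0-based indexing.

l=2, r=15, sum=40

[0,15] -8+36=28 <44 → l++
[1,15] 0+36=36 <44 → l++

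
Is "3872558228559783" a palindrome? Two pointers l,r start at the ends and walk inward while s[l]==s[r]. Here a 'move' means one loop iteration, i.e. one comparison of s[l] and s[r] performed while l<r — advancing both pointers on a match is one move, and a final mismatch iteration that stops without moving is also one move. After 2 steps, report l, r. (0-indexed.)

l=2, r=13

[0,15] '3'=='3' → l++,r--
[1,14] '8'=='8' → l++,r--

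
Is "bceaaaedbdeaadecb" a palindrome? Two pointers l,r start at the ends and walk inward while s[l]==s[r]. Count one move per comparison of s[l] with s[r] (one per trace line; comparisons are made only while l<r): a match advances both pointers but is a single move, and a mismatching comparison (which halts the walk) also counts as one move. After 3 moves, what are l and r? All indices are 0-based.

l=0 r=16: 'b'=='b', l++,r--
l=1 r=15: 'c'=='c', l++,r--
l=2 r=14: 'e'=='e', l++,r--

l=3, r=13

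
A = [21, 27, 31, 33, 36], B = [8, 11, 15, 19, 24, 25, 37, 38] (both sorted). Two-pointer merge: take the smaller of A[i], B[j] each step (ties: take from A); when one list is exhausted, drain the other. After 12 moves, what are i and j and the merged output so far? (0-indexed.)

i=5, j=7, merged so far=[8, 11, 15, 19, 21, 24, 25, 27, 31, 33, 36, 37]

i=0 j=0: A[i]=21>B[j]=8 take 8, j++
i=0 j=1: A[i]=21>B[j]=11 take 11, j++
i=0 j=2: A[i]=21>B[j]=15 take 15, j++
i=0 j=3: A[i]=21>B[j]=19 take 19, j++
i=0 j=4: A[i]=21<=B[j]=24 take 21, i++
i=1 j=4: A[i]=27>B[j]=24 take 24, j++
i=1 j=5: A[i]=27>B[j]=25 take 25, j++
i=1 j=6: A[i]=27<=B[j]=37 take 27, i++
i=2 j=6: A[i]=31<=B[j]=37 take 31, i++
i=3 j=6: A[i]=33<=B[j]=37 take 33, i++
i=4 j=6: A[i]=36<=B[j]=37 take 36, i++
i=5 j=6: A done, take B[j]=37, j++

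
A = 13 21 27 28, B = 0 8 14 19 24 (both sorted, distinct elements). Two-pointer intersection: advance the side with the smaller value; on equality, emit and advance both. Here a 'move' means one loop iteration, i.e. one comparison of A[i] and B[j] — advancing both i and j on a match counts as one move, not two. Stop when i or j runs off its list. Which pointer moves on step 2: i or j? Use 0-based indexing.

j

[i=0,j=0] 13>0 → j++
[i=0,j=1] 13>8 → j++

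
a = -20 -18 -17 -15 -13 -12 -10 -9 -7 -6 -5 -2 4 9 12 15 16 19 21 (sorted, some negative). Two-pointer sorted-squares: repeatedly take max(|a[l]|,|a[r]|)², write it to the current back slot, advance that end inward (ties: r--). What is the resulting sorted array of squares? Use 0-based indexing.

[4, 16, 25, 36, 49, 81, 81, 100, 144, 144, 169, 225, 225, 256, 289, 324, 361, 400, 441]

[0,18] |-20|<=|21| out[18]=441 → r--
[0,17] |-20|>|19| out[17]=400 → l++
[1,17] |-18|<=|19| out[16]=361 → r--
[1,16] |-18|>|16| out[15]=324 → l++
[2,16] |-17|>|16| out[14]=289 → l++
[3,16] |-15|<=|16| out[13]=256 → r--
[3,15] |-15|<=|15| out[12]=225 → r--
[3,14] |-15|>|12| out[11]=225 → l++
[4,14] |-13|>|12| out[10]=169 → l++
[5,14] |-12|<=|12| out[9]=144 → r--
[5,13] |-12|>|9| out[8]=144 → l++
[6,13] |-10|>|9| out[7]=100 → l++
[7,13] |-9|<=|9| out[6]=81 → r--
[7,12] |-9|>|4| out[5]=81 → l++
[8,12] |-7|>|4| out[4]=49 → l++
[9,12] |-6|>|4| out[3]=36 → l++
[10,12] |-5|>|4| out[2]=25 → l++
[11,12] |-2|<=|4| out[1]=16 → r--
[11,11] |-2|<=|-2| out[0]=4 → r--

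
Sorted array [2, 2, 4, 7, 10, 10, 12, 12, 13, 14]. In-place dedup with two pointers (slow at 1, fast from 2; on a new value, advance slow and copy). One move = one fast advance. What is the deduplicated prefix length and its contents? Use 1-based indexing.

length 7; prefix = [2, 4, 7, 10, 12, 13, 14]

slow=1 fast=2: a[fast]=2=a[slow] dup, fast++
slow=1 fast=3: a[fast]=4≠a[slow]=2 write a[2]=4, slow++,fast++
slow=2 fast=4: a[fast]=7≠a[slow]=4 write a[3]=7, slow++,fast++
slow=3 fast=5: a[fast]=10≠a[slow]=7 write a[4]=10, slow++,fast++
slow=4 fast=6: a[fast]=10=a[slow] dup, fast++
slow=4 fast=7: a[fast]=12≠a[slow]=10 write a[5]=12, slow++,fast++
slow=5 fast=8: a[fast]=12=a[slow] dup, fast++
slow=5 fast=9: a[fast]=13≠a[slow]=12 write a[6]=13, slow++,fast++
slow=6 fast=10: a[fast]=14≠a[slow]=13 write a[7]=14, slow++,fast++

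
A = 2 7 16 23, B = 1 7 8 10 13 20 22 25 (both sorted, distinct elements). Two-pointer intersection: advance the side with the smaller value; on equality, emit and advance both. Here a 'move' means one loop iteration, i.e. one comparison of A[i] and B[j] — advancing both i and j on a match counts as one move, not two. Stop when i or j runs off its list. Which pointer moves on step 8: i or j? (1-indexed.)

j

[i=1,j=1] 2>1 → j++
[i=1,j=2] 2<7 → i++
[i=2,j=2] 7==7 emit → i++,j++
[i=3,j=3] 16>8 → j++
[i=3,j=4] 16>10 → j++
[i=3,j=5] 16>13 → j++
[i=3,j=6] 16<20 → i++
[i=4,j=6] 23>20 → j++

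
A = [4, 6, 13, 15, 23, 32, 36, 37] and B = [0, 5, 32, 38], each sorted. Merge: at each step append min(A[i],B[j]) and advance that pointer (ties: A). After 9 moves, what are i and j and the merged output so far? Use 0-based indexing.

i=6, j=3, merged so far=[0, 4, 5, 6, 13, 15, 23, 32, 32]

i=0 j=0: A[i]=4>B[j]=0 take 0, j++
i=0 j=1: A[i]=4<=B[j]=5 take 4, i++
i=1 j=1: A[i]=6>B[j]=5 take 5, j++
i=1 j=2: A[i]=6<=B[j]=32 take 6, i++
i=2 j=2: A[i]=13<=B[j]=32 take 13, i++
i=3 j=2: A[i]=15<=B[j]=32 take 15, i++
i=4 j=2: A[i]=23<=B[j]=32 take 23, i++
i=5 j=2: A[i]=32<=B[j]=32 take 32, i++
i=6 j=2: A[i]=36>B[j]=32 take 32, j++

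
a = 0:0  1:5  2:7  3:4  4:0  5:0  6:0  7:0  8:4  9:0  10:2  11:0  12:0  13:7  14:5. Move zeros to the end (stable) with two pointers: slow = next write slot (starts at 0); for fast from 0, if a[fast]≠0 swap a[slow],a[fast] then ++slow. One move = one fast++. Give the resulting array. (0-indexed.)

[5, 7, 4, 4, 2, 7, 5, 0, 0, 0, 0, 0, 0, 0, 0]

slow=0 fast=0: a[fast]=0, fast++
slow=0 fast=1: a[fast]=5≠0 swap→a[0]=5, slow++,fast++
slow=1 fast=2: a[fast]=7≠0 swap→a[1]=7, slow++,fast++
slow=2 fast=3: a[fast]=4≠0 swap→a[2]=4, slow++,fast++
slow=3 fast=4: a[fast]=0, fast++
slow=3 fast=5: a[fast]=0, fast++
slow=3 fast=6: a[fast]=0, fast++
slow=3 fast=7: a[fast]=0, fast++
slow=3 fast=8: a[fast]=4≠0 swap→a[3]=4, slow++,fast++
slow=4 fast=9: a[fast]=0, fast++
slow=4 fast=10: a[fast]=2≠0 swap→a[4]=2, slow++,fast++
slow=5 fast=11: a[fast]=0, fast++
slow=5 fast=12: a[fast]=0, fast++
slow=5 fast=13: a[fast]=7≠0 swap→a[5]=7, slow++,fast++
slow=6 fast=14: a[fast]=5≠0 swap→a[6]=5, slow++,fast++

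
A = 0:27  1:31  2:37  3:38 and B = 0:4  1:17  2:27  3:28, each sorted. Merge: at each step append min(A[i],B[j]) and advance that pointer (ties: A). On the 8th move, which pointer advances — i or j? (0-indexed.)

i

i=0 j=0: A[i]=27>B[j]=4 take 4, j++
i=0 j=1: A[i]=27>B[j]=17 take 17, j++
i=0 j=2: A[i]=27<=B[j]=27 take 27, i++
i=1 j=2: A[i]=31>B[j]=27 take 27, j++
i=1 j=3: A[i]=31>B[j]=28 take 28, j++
i=1 j=4: B done, take A[i]=31, i++
i=2 j=4: B done, take A[i]=37, i++
i=3 j=4: B done, take A[i]=38, i++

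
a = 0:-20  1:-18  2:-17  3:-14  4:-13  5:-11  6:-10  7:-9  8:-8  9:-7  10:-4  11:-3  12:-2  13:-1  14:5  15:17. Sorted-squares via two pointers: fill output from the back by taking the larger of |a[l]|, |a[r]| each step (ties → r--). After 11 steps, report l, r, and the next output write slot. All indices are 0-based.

l=10, r=14, next write slot=4

l=0 r=15: |-20|>|17| out[15]=400, l++
l=1 r=15: |-18|>|17| out[14]=324, l++
l=2 r=15: |-17|<=|17| out[13]=289, r--
l=2 r=14: |-17|>|5| out[12]=289, l++
l=3 r=14: |-14|>|5| out[11]=196, l++
l=4 r=14: |-13|>|5| out[10]=169, l++
l=5 r=14: |-11|>|5| out[9]=121, l++
l=6 r=14: |-10|>|5| out[8]=100, l++
l=7 r=14: |-9|>|5| out[7]=81, l++
l=8 r=14: |-8|>|5| out[6]=64, l++
l=9 r=14: |-7|>|5| out[5]=49, l++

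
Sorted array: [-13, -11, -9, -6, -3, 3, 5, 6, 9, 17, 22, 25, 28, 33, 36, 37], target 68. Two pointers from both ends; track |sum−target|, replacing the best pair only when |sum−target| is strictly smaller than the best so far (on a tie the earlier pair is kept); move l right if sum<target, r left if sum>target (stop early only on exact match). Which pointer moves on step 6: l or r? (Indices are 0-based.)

[0,15] -13+37=24 d=44 * → l++
[1,15] -11+37=26 d=42 * → l++
[2,15] -9+37=28 d=40 * → l++
[3,15] -6+37=31 d=37 * → l++
[4,15] -3+37=34 d=34 * → l++
[5,15] 3+37=40 d=28 * → l++

l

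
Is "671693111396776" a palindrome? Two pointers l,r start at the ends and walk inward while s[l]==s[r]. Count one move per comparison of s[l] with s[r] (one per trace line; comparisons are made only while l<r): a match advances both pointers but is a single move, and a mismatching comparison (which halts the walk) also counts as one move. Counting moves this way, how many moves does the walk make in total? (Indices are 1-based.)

[1,15] '6'=='6' → l++,r--
[2,14] '7'=='7' → l++,r--
[3,13] '1'!='7' → stop

3 moves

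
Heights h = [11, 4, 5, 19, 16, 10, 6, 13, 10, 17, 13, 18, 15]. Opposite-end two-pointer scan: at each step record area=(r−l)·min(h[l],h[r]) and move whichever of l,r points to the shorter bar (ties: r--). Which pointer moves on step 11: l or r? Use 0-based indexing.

r

[0,12] min(11,15)*12=132 best=132 * → l++
[1,12] min(4,15)*11=44 best=132 → l++
[2,12] min(5,15)*10=50 best=132 → l++
[3,12] min(19,15)*9=135 best=135 * → r--
[3,11] min(19,18)*8=144 best=144 * → r--
[3,10] min(19,13)*7=91 best=144 → r--
[3,9] min(19,17)*6=102 best=144 → r--
[3,8] min(19,10)*5=50 best=144 → r--
[3,7] min(19,13)*4=52 best=144 → r--
[3,6] min(19,6)*3=18 best=144 → r--
[3,5] min(19,10)*2=20 best=144 → r--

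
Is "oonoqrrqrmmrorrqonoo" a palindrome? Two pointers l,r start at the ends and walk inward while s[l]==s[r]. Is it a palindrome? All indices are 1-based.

not a palindrome (mismatch at 8,13)

[1,20] 'o'=='o' → l++,r--
[2,19] 'o'=='o' → l++,r--
[3,18] 'n'=='n' → l++,r--
[4,17] 'o'=='o' → l++,r--
[5,16] 'q'=='q' → l++,r--
[6,15] 'r'=='r' → l++,r--
[7,14] 'r'=='r' → l++,r--
[8,13] 'q'!='o' → stop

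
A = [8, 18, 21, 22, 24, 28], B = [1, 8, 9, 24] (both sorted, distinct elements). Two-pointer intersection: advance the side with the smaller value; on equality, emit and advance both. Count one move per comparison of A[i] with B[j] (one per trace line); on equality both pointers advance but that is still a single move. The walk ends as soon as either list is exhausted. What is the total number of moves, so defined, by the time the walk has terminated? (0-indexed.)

[i=0,j=0] 8>1 → j++
[i=0,j=1] 8==8 emit → i++,j++
[i=1,j=2] 18>9 → j++
[i=1,j=3] 18<24 → i++
[i=2,j=3] 21<24 → i++
[i=3,j=3] 22<24 → i++
[i=4,j=3] 24==24 emit → i++,j++

7 moves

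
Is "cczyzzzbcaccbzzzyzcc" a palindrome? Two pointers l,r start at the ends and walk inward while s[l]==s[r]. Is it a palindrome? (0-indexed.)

not a palindrome (mismatch at 9,10)

l=0 r=19: 'c'=='c', l++,r--
l=1 r=18: 'c'=='c', l++,r--
l=2 r=17: 'z'=='z', l++,r--
l=3 r=16: 'y'=='y', l++,r--
l=4 r=15: 'z'=='z', l++,r--
l=5 r=14: 'z'=='z', l++,r--
l=6 r=13: 'z'=='z', l++,r--
l=7 r=12: 'b'=='b', l++,r--
l=8 r=11: 'c'=='c', l++,r--
l=9 r=10: 'a'!='c', stop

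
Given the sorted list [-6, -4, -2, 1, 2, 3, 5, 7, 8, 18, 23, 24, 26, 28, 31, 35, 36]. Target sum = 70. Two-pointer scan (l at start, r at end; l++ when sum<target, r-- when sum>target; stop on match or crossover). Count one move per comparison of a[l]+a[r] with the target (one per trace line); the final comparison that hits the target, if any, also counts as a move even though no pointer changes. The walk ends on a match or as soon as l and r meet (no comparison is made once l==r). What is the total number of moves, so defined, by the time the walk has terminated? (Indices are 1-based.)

[1,17] -6+36=30 <70 → l++
[2,17] -4+36=32 <70 → l++
[3,17] -2+36=34 <70 → l++
[4,17] 1+36=37 <70 → l++
[5,17] 2+36=38 <70 → l++
[6,17] 3+36=39 <70 → l++
[7,17] 5+36=41 <70 → l++
[8,17] 7+36=43 <70 → l++
[9,17] 8+36=44 <70 → l++
[10,17] 18+36=54 <70 → l++
[11,17] 23+36=59 <70 → l++
[12,17] 24+36=60 <70 → l++
[13,17] 26+36=62 <70 → l++
[14,17] 28+36=64 <70 → l++
[15,17] 31+36=67 <70 → l++
[16,17] 35+36=71 >70 → r--

16 moves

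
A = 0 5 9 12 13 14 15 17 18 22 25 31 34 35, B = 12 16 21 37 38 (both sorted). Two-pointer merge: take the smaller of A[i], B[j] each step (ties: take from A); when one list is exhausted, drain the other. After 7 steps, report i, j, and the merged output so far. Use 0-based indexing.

[i=0,j=0] A[i]=0<=B[j]=12 take 0 → i++
[i=1,j=0] A[i]=5<=B[j]=12 take 5 → i++
[i=2,j=0] A[i]=9<=B[j]=12 take 9 → i++
[i=3,j=0] A[i]=12<=B[j]=12 take 12 → i++
[i=4,j=0] A[i]=13>B[j]=12 take 12 → j++
[i=4,j=1] A[i]=13<=B[j]=16 take 13 → i++
[i=5,j=1] A[i]=14<=B[j]=16 take 14 → i++

i=6, j=1, merged so far=[0, 5, 9, 12, 12, 13, 14]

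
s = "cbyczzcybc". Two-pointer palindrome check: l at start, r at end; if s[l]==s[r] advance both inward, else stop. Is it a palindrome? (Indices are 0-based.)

[0,9] 'c'=='c' → l++,r--
[1,8] 'b'=='b' → l++,r--
[2,7] 'y'=='y' → l++,r--
[3,6] 'c'=='c' → l++,r--
[4,5] 'z'=='z' → l++,r--

palindrome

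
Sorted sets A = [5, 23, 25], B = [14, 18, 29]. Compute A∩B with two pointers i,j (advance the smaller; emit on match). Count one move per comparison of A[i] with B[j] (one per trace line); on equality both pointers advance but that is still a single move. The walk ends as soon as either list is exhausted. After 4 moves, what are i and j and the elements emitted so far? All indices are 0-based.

i=2, j=2, emitted=[]

[i=0,j=0] 5<14 → i++
[i=1,j=0] 23>14 → j++
[i=1,j=1] 23>18 → j++
[i=1,j=2] 23<29 → i++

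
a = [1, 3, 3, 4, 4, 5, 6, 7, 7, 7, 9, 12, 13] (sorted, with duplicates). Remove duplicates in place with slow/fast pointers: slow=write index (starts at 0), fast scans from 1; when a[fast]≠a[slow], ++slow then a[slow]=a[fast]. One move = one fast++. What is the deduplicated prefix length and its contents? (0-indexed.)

slow=0 fast=1: a[fast]=3≠a[slow]=1 write a[1]=3, slow++,fast++
slow=1 fast=2: a[fast]=3=a[slow] dup, fast++
slow=1 fast=3: a[fast]=4≠a[slow]=3 write a[2]=4, slow++,fast++
slow=2 fast=4: a[fast]=4=a[slow] dup, fast++
slow=2 fast=5: a[fast]=5≠a[slow]=4 write a[3]=5, slow++,fast++
slow=3 fast=6: a[fast]=6≠a[slow]=5 write a[4]=6, slow++,fast++
slow=4 fast=7: a[fast]=7≠a[slow]=6 write a[5]=7, slow++,fast++
slow=5 fast=8: a[fast]=7=a[slow] dup, fast++
slow=5 fast=9: a[fast]=7=a[slow] dup, fast++
slow=5 fast=10: a[fast]=9≠a[slow]=7 write a[6]=9, slow++,fast++
slow=6 fast=11: a[fast]=12≠a[slow]=9 write a[7]=12, slow++,fast++
slow=7 fast=12: a[fast]=13≠a[slow]=12 write a[8]=13, slow++,fast++

length 9; prefix = [1, 3, 4, 5, 6, 7, 9, 12, 13]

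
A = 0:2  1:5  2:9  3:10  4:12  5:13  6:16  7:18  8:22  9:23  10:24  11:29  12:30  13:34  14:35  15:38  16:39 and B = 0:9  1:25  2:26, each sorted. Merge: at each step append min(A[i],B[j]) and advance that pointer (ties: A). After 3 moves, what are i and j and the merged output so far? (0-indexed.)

i=3, j=0, merged so far=[2, 5, 9]

i=0 j=0: A[i]=2<=B[j]=9 take 2, i++
i=1 j=0: A[i]=5<=B[j]=9 take 5, i++
i=2 j=0: A[i]=9<=B[j]=9 take 9, i++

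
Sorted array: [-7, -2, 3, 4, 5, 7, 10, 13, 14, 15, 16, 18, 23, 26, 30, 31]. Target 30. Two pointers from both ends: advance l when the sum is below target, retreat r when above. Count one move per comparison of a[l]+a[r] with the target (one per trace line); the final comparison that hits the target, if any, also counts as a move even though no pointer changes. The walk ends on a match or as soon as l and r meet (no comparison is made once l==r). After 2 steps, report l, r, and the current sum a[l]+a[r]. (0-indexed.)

l=2, r=15, sum=34

l=0 r=15: -7+31=24 <30, l++
l=1 r=15: -2+31=29 <30, l++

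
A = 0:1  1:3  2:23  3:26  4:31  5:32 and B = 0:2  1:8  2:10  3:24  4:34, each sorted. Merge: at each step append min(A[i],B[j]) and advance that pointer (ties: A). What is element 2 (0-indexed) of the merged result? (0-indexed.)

i=0 j=0: A[i]=1<=B[j]=2 take 1, i++
i=1 j=0: A[i]=3>B[j]=2 take 2, j++
i=1 j=1: A[i]=3<=B[j]=8 take 3, i++
i=2 j=1: A[i]=23>B[j]=8 take 8, j++
i=2 j=2: A[i]=23>B[j]=10 take 10, j++
i=2 j=3: A[i]=23<=B[j]=24 take 23, i++
i=3 j=3: A[i]=26>B[j]=24 take 24, j++
i=3 j=4: A[i]=26<=B[j]=34 take 26, i++
i=4 j=4: A[i]=31<=B[j]=34 take 31, i++
i=5 j=4: A[i]=32<=B[j]=34 take 32, i++
i=6 j=4: A done, take B[j]=34, j++

merged[2] = 3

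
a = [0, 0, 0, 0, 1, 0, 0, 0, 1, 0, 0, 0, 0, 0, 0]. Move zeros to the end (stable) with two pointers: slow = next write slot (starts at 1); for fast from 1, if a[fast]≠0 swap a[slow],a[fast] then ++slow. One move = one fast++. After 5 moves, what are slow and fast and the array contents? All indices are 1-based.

slow=1 fast=1: a[fast]=0, fast++
slow=1 fast=2: a[fast]=0, fast++
slow=1 fast=3: a[fast]=0, fast++
slow=1 fast=4: a[fast]=0, fast++
slow=1 fast=5: a[fast]=1≠0 swap→a[1]=1, slow++,fast++

slow=2, fast=6, a=[1, 0, 0, 0, 0, 0, 0, 0, 1, 0, 0, 0, 0, 0, 0]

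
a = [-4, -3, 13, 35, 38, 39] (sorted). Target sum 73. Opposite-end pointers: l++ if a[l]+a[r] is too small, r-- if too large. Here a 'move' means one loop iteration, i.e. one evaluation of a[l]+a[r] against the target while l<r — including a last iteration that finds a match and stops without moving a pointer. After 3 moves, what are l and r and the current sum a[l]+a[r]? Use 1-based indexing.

l=1 r=6: -4+39=35 <73, l++
l=2 r=6: -3+39=36 <73, l++
l=3 r=6: 13+39=52 <73, l++

l=4, r=6, sum=74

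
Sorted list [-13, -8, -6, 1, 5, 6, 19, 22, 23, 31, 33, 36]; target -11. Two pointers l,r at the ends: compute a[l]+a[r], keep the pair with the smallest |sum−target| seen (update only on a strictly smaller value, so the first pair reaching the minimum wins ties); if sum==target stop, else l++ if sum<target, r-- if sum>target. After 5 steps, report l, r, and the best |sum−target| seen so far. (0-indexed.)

l=0, r=6, best |Δ|=20

l=0 r=11: -13+36=23 d=34 *, r--
l=0 r=10: -13+33=20 d=31 *, r--
l=0 r=9: -13+31=18 d=29 *, r--
l=0 r=8: -13+23=10 d=21 *, r--
l=0 r=7: -13+22=9 d=20 *, r--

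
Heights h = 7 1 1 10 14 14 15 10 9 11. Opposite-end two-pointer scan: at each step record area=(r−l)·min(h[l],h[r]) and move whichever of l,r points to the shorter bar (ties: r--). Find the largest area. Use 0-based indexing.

l=0 r=9: min(7,11)*9=63 best=63 *, l++
l=1 r=9: min(1,11)*8=8 best=63, l++
l=2 r=9: min(1,11)*7=7 best=63, l++
l=3 r=9: min(10,11)*6=60 best=63, l++
l=4 r=9: min(14,11)*5=55 best=63, r--
l=4 r=8: min(14,9)*4=36 best=63, r--
l=4 r=7: min(14,10)*3=30 best=63, r--
l=4 r=6: min(14,15)*2=28 best=63, l++
l=5 r=6: min(14,15)*1=14 best=63, l++

max area = 63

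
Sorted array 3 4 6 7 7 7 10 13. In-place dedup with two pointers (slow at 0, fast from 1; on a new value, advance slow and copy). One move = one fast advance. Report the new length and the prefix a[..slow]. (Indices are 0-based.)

slow=0 fast=1: a[fast]=4≠a[slow]=3 write a[1]=4, slow++,fast++
slow=1 fast=2: a[fast]=6≠a[slow]=4 write a[2]=6, slow++,fast++
slow=2 fast=3: a[fast]=7≠a[slow]=6 write a[3]=7, slow++,fast++
slow=3 fast=4: a[fast]=7=a[slow] dup, fast++
slow=3 fast=5: a[fast]=7=a[slow] dup, fast++
slow=3 fast=6: a[fast]=10≠a[slow]=7 write a[4]=10, slow++,fast++
slow=4 fast=7: a[fast]=13≠a[slow]=10 write a[5]=13, slow++,fast++

length 6; prefix = [3, 4, 6, 7, 10, 13]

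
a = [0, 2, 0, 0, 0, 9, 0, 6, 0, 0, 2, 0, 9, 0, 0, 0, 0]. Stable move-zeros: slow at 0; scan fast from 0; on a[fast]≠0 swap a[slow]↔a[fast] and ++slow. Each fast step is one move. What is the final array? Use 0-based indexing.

slow=0 fast=0: a[fast]=0, fast++
slow=0 fast=1: a[fast]=2≠0 swap→a[0]=2, slow++,fast++
slow=1 fast=2: a[fast]=0, fast++
slow=1 fast=3: a[fast]=0, fast++
slow=1 fast=4: a[fast]=0, fast++
slow=1 fast=5: a[fast]=9≠0 swap→a[1]=9, slow++,fast++
slow=2 fast=6: a[fast]=0, fast++
slow=2 fast=7: a[fast]=6≠0 swap→a[2]=6, slow++,fast++
slow=3 fast=8: a[fast]=0, fast++
slow=3 fast=9: a[fast]=0, fast++
slow=3 fast=10: a[fast]=2≠0 swap→a[3]=2, slow++,fast++
slow=4 fast=11: a[fast]=0, fast++
slow=4 fast=12: a[fast]=9≠0 swap→a[4]=9, slow++,fast++
slow=5 fast=13: a[fast]=0, fast++
slow=5 fast=14: a[fast]=0, fast++
slow=5 fast=15: a[fast]=0, fast++
slow=5 fast=16: a[fast]=0, fast++

[2, 9, 6, 2, 9, 0, 0, 0, 0, 0, 0, 0, 0, 0, 0, 0, 0]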